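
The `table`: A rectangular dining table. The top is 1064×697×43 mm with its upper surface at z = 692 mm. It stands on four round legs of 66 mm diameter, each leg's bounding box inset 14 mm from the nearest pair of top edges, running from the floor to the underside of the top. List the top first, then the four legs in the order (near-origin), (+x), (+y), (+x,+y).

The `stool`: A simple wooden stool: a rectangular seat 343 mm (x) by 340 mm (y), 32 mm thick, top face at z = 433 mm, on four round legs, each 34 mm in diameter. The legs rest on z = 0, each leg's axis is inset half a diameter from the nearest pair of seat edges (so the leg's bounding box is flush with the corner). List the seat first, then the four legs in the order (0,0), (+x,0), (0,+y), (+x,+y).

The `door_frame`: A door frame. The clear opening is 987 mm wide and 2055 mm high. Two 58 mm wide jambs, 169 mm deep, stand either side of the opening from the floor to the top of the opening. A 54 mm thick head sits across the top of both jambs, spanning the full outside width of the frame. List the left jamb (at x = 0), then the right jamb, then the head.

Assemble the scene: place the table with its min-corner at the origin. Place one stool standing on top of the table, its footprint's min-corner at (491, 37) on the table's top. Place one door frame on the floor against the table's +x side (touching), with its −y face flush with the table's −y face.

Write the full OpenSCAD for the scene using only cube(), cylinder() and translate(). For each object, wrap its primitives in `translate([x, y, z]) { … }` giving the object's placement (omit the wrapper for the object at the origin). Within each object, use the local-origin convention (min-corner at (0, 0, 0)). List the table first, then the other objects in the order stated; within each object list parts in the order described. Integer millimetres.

translate([0, 0, 649]) cube([1064, 697, 43]);
translate([47, 47, 0]) cylinder(h = 649, r = 33);
translate([1017, 47, 0]) cylinder(h = 649, r = 33);
translate([47, 650, 0]) cylinder(h = 649, r = 33);
translate([1017, 650, 0]) cylinder(h = 649, r = 33);
translate([491, 37, 692]) {
  translate([0, 0, 401]) cube([343, 340, 32]);
  translate([17, 17, 0]) cylinder(h = 401, r = 17);
  translate([326, 17, 0]) cylinder(h = 401, r = 17);
  translate([17, 323, 0]) cylinder(h = 401, r = 17);
  translate([326, 323, 0]) cylinder(h = 401, r = 17);
}
translate([1064, 0, 0]) {
  cube([58, 169, 2055]);
  translate([1045, 0, 0]) cube([58, 169, 2055]);
  translate([0, 0, 2055]) cube([1103, 169, 54]);
}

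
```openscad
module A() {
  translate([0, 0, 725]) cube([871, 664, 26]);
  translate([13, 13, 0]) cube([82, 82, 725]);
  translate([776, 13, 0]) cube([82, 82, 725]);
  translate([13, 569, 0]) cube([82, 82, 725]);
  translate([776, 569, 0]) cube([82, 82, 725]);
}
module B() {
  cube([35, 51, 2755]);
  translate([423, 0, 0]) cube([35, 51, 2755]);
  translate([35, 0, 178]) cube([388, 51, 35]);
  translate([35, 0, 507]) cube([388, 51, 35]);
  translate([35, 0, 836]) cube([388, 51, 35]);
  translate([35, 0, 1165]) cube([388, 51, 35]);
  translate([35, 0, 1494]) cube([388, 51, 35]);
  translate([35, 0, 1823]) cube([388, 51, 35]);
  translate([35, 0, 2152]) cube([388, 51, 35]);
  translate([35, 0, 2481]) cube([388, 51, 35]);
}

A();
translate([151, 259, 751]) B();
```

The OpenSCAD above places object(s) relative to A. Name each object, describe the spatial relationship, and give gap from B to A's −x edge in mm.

The ladder's min-x is at 151; the table's min-x is 0; gap = 151 mm.

A is a table. B is a ladder. The ladder is on top of the table. The gap from the ladder to the table's −x edge is 151 mm.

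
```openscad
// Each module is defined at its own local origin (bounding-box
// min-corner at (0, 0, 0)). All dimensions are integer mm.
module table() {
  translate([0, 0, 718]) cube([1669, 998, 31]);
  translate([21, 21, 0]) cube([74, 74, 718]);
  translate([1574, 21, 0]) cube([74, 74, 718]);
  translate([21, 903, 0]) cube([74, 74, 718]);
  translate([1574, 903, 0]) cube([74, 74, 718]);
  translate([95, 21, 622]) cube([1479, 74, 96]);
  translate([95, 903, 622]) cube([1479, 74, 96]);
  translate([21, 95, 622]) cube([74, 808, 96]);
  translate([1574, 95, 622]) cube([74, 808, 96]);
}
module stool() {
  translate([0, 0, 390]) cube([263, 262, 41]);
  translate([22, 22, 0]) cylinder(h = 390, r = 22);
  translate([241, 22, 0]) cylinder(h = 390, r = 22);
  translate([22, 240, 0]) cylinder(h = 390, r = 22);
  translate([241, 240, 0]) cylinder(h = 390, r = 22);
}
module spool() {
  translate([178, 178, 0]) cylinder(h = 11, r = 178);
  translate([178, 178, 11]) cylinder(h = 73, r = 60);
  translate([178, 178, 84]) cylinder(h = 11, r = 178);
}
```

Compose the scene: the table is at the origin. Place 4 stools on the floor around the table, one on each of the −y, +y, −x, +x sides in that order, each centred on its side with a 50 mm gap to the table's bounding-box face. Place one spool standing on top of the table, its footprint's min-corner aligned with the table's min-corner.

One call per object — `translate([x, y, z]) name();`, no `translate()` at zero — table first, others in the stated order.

table();
translate([703, -312, 0]) stool();
translate([703, 1048, 0]) stool();
translate([-313, 368, 0]) stool();
translate([1719, 368, 0]) stool();
translate([0, 0, 749]) spool();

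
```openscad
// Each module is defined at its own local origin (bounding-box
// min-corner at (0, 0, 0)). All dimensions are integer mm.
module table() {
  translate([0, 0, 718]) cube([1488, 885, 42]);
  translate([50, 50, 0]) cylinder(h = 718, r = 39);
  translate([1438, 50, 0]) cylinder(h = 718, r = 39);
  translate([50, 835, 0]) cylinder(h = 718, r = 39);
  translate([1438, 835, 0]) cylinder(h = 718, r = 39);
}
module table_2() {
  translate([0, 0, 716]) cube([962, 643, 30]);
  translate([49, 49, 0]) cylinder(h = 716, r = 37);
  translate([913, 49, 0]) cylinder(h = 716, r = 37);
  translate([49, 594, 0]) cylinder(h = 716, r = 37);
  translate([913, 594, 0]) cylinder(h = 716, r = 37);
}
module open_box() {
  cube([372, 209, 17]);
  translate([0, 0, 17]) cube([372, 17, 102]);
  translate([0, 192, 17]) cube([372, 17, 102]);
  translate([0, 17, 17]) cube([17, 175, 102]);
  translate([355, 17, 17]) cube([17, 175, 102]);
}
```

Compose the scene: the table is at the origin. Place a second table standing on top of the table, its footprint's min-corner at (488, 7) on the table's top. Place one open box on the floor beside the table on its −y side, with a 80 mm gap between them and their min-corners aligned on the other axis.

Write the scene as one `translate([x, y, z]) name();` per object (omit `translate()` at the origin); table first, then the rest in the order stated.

table();
translate([488, 7, 760]) table_2();
translate([0, -289, 0]) open_box();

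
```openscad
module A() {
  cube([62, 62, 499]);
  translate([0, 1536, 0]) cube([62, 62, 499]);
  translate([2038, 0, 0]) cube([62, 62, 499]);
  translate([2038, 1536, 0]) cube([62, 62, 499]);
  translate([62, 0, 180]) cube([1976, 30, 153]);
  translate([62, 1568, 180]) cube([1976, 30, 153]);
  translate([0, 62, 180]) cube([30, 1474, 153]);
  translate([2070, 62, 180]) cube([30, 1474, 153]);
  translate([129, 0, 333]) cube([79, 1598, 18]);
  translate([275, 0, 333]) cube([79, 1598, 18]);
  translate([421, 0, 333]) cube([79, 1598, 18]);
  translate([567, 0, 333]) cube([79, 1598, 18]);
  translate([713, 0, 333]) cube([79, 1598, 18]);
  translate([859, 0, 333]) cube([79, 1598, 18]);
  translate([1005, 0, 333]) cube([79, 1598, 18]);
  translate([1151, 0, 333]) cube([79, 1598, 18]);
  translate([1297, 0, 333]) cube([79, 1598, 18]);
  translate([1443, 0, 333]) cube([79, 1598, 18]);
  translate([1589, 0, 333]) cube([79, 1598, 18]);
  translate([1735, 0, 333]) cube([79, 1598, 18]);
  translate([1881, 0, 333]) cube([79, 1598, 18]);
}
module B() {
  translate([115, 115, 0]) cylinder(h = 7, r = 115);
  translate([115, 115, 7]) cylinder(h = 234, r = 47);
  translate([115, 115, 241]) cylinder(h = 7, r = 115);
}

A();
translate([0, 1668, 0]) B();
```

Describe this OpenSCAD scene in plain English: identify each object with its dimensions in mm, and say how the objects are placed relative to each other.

A is a bed frame 2100 mm long (x) by 1598 mm wide (y). Four 62×62 mm corner posts, 499 mm tall, at the corners of the footprint. Four rails of 30 mm thickness and 153 mm height run between adjacent posts with their undersides at z = 180 mm, their outer faces flush with the outside of the frame (the two x-running rails run between the posts' inner faces; the two y-running rails run between the posts' inner faces). 13 slats, each 79 mm wide (x) and 18 mm thick, lie across the top of the two x-running rails, running the full 1598 mm width of the frame in y; the slats are evenly spaced along x between the inner faces of the end posts with equal gaps (rounded down to the nearest mm) at the −x end and between each pair — any rounding remainder accumulates at the +x end.

B is a spool: two coaxial disc flanges of radius 115 mm and thickness 7 mm, joined by a core cylinder of radius 47 mm and height 234 mm. The lower flange rests on z = 0 and the three cylinders share a vertical axis.

The spool is on the floor beside the bed frame on its +y side.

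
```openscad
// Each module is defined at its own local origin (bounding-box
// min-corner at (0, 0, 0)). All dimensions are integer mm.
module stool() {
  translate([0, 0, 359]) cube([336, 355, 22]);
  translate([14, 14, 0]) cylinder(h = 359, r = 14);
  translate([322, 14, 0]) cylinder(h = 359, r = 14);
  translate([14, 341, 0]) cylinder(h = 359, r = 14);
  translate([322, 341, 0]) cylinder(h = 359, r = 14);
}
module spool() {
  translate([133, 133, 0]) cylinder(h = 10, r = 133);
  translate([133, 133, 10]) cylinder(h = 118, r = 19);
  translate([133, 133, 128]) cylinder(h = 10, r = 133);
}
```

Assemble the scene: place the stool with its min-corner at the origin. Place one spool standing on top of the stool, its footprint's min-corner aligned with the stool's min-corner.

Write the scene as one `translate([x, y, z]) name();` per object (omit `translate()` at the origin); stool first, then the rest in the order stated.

stool();
translate([0, 0, 381]) spool();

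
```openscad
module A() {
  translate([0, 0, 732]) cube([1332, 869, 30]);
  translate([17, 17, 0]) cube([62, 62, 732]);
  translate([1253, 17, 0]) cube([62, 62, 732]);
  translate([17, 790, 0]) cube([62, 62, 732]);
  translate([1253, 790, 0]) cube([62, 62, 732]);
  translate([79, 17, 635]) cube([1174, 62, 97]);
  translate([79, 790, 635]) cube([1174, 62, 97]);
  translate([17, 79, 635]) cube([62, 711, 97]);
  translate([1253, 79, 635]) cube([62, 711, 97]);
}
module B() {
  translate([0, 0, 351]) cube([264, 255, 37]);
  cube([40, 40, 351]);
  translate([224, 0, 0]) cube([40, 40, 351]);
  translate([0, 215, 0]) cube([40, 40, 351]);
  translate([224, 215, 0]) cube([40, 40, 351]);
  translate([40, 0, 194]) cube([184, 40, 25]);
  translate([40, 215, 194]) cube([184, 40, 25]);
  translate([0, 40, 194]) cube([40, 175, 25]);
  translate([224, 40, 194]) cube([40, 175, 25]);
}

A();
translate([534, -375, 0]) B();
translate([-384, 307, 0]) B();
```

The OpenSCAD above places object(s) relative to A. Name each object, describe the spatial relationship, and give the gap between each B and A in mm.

Each stool's nearest face is 120 mm from the table's bounding box.

A is a table. B is a stool. Two stools sit around the table at the −y, −x sides. The gap between each stool and the table is 120 mm.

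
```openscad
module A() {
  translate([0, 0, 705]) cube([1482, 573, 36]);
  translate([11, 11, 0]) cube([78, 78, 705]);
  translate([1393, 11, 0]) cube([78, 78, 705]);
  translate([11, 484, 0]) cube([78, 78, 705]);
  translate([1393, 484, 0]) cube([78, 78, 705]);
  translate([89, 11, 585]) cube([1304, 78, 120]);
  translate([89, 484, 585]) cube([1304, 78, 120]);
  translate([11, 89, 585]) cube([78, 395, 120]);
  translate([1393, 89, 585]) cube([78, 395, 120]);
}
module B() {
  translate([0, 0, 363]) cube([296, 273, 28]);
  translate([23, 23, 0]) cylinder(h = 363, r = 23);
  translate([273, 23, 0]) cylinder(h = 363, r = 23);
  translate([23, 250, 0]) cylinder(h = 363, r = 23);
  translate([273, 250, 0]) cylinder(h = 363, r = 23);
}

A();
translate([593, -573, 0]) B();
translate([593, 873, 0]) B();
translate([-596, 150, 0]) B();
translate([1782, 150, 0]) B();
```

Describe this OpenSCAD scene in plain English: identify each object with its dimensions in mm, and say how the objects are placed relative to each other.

A is a table: top 1482 mm (x) × 573 mm (y), 36 mm thick, upper face at z = 741 mm, on four 78×78 mm square legs, each inset 11 mm from the nearest pair of top edges, running from z = 0 to the bottom of the top. Four apron rails, 78 mm thick and 120 mm tall, run between adjacent legs with their top edges flush with the underside of the top and their outer faces flush with the legs' outer faces.

B is a four-legged stool. The seat is a 296×273×28 mm slab whose top surface is at z = 391 mm; four round legs, each 46 mm in diameter, run from the floor (z = 0) to the underside of the seat, each leg's axis is inset half a diameter from the nearest pair of seat edges (so the leg's bounding box is flush with the corner).

Four stools sit around the table at the −y, +y, −x, +x sides.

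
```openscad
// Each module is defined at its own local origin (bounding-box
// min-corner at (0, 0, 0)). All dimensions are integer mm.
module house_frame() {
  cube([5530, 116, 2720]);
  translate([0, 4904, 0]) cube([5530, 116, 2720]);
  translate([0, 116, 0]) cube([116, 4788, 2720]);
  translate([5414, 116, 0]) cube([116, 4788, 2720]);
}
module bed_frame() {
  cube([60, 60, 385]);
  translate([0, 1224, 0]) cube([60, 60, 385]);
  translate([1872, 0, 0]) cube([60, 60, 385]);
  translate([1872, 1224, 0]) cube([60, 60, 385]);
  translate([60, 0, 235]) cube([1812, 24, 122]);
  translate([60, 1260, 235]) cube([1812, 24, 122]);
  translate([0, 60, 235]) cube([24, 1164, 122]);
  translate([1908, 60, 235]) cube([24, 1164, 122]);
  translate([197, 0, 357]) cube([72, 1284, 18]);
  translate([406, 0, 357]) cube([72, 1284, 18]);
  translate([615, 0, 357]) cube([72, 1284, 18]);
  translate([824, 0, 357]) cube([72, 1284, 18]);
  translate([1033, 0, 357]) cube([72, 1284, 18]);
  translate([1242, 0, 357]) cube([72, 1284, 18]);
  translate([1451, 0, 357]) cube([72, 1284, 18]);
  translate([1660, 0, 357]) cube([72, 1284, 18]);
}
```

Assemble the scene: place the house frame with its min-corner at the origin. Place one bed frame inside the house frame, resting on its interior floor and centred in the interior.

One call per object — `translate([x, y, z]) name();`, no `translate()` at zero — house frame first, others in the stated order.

house_frame();
translate([1799, 1868, 0]) bed_frame();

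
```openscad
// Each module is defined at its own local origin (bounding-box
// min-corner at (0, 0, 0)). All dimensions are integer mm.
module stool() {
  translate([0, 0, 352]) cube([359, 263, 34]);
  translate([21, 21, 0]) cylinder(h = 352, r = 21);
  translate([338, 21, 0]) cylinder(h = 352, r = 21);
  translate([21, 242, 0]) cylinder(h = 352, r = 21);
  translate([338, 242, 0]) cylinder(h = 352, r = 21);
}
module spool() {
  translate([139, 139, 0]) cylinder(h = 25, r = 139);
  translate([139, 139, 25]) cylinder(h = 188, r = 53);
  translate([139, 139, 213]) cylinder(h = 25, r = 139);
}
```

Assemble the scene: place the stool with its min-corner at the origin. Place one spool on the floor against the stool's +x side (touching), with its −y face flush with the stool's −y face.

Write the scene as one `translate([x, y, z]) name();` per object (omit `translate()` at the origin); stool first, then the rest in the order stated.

stool();
translate([359, 0, 0]) spool();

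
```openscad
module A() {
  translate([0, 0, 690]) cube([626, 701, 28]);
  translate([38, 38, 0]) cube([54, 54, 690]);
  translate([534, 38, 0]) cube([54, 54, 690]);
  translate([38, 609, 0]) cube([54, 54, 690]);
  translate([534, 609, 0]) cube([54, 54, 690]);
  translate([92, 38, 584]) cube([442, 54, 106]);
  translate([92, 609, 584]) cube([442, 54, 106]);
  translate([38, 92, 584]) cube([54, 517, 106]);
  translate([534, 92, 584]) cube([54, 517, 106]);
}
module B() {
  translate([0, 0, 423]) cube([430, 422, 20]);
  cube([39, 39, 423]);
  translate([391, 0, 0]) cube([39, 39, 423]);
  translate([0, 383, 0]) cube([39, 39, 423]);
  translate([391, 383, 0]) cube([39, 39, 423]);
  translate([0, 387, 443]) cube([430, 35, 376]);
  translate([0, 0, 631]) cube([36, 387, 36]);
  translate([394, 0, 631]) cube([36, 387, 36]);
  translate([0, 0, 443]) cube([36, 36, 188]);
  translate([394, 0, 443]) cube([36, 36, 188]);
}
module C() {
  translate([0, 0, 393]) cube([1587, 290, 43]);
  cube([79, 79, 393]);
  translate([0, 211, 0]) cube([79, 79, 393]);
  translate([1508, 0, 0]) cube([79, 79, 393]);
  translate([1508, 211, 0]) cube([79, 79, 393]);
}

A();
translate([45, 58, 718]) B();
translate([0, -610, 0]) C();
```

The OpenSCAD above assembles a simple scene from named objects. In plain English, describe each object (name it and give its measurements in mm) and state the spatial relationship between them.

A is a rectangular dining table. The top is 626×701×28 mm with its upper surface at z = 718 mm. It stands on four 54×54 mm square legs, each inset 38 mm from the nearest pair of top edges, running from the floor to the underside of the top. Four apron rails, 54 mm thick and 106 mm tall, run between adjacent legs with their top edges flush with the underside of the top and their outer faces flush with the legs' outer faces.

B is a chair. The seat is a 430×422×20 mm slab with its top at z = 443 mm, on four 39×39 mm corner legs (flush with the seat edges, standing on z = 0). A flat backrest 35 mm thick, 376 mm tall, spans the full seat width and rises from the seat top along its +y edge, rear face flush with the rear of the seat. Two armrests of 36×36 mm section run along each side from the seat's front edge to the front of the backrest, top faces 224 mm above the seat top and outer faces flush with the seat's x-edges; a 36×36 mm post under the front of each armrest stands on the seat at the front corner.

C is a long wooden bench with a 1587 mm (x) × 290 mm (y) seat, 43 mm thick, its top surface 436 mm above the floor. Four 79 mm square legs at the seat corners, flush with the edges, run from z = 0 to the seat underside.

The chair is on top of the table. The bench is on the floor beside the table on its −y side.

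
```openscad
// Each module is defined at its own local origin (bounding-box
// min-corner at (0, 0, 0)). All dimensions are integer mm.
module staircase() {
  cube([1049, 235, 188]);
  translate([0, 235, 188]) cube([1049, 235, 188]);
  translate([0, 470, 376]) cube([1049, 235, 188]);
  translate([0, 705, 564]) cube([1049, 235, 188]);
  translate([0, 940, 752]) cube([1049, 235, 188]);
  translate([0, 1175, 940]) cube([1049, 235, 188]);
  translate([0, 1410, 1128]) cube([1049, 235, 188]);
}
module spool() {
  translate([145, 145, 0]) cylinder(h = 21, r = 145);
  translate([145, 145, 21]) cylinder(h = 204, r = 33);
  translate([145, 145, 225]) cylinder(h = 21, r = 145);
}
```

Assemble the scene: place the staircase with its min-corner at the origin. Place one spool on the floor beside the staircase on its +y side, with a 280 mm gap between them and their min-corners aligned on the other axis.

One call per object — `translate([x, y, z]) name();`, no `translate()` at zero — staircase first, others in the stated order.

staircase();
translate([0, 1925, 0]) spool();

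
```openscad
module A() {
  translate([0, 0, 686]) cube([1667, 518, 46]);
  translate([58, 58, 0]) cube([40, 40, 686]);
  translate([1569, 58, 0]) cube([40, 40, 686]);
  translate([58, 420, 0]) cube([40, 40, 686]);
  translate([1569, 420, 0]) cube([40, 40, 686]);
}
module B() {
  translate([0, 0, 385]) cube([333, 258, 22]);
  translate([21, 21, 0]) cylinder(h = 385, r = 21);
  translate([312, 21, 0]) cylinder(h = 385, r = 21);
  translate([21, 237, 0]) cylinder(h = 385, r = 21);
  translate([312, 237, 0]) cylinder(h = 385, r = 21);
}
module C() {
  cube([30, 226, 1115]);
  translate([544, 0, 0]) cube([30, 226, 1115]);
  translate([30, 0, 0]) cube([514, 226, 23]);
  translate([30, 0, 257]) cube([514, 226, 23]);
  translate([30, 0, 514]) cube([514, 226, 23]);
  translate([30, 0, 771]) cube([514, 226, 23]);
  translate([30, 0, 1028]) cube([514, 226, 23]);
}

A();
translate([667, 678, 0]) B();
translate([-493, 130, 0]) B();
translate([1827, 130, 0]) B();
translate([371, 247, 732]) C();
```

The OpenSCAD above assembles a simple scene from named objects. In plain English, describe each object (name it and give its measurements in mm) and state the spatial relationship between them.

A is a table: top 1667 mm (x) × 518 mm (y), 46 mm thick, upper face at z = 732 mm, on four 40×40 mm square legs, each inset 58 mm from the nearest pair of top edges, running from z = 0 to the bottom of the top.

B is a simple wooden stool: a rectangular seat 333 mm (x) by 258 mm (y), 22 mm thick, top face at z = 407 mm, on four round legs, each 42 mm in diameter. The legs rest on z = 0, each leg's axis is inset half a diameter from the nearest pair of seat edges (so the leg's bounding box is flush with the corner).

C is an open bookshelf. Two side panels, each 30 mm thick, 226 mm deep and 1115 mm tall, stand 574 mm apart (outside-to-outside). Between them sit 5 shelves, each 23 mm thick and 226 mm deep, spanning the full gap between the sides. The bottom shelf rests on the floor (its underside at z = 0) and the clear gap between one shelf's top and the next shelf's underside is 234 mm.

Three stools sit around the table at the +y, −x, +x sides. The bookshelf is on top of the table.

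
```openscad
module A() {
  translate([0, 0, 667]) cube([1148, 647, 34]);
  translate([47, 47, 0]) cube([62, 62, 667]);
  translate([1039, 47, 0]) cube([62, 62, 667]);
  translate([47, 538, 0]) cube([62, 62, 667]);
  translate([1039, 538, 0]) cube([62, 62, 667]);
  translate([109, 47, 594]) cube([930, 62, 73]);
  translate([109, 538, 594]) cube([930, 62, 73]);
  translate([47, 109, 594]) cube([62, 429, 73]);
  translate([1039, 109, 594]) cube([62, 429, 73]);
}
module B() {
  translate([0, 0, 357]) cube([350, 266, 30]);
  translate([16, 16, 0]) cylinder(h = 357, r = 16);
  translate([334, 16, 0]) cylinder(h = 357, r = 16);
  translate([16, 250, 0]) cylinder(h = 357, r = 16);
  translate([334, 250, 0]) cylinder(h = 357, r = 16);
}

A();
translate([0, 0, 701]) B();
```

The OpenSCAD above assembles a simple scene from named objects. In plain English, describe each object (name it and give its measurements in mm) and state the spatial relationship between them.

A is a rectangular dining table. The top is 1148×647×34 mm with its upper surface at z = 701 mm. It stands on four 62×62 mm square legs, each inset 47 mm from the nearest pair of top edges, running from the floor to the underside of the top. Four apron rails, 62 mm thick and 73 mm tall, run between adjacent legs with their top edges flush with the underside of the top and their outer faces flush with the legs' outer faces.

B is a four-legged stool. The seat is 350×266 mm, 30 mm thick, top at z = 387 mm. It stands on four round legs, each 32 mm in diameter, from z = 0 to the seat underside, each leg's axis is inset half a diameter from the nearest pair of seat edges (so the leg's bounding box is flush with the corner).

The stool is on top of the table.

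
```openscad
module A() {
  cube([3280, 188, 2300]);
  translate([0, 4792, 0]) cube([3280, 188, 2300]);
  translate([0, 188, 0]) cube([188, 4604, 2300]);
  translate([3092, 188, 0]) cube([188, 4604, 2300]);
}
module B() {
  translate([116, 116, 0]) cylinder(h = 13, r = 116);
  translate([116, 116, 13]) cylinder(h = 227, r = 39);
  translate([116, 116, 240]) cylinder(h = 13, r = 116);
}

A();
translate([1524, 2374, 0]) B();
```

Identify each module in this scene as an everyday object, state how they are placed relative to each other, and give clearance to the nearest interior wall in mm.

A is a house frame. B is a spool. The spool sits inside the house frame, centred. The clearance to the nearest interior wall is 1336 mm.

Clearances: x = 1336, y = 2186; minimum 1336 mm.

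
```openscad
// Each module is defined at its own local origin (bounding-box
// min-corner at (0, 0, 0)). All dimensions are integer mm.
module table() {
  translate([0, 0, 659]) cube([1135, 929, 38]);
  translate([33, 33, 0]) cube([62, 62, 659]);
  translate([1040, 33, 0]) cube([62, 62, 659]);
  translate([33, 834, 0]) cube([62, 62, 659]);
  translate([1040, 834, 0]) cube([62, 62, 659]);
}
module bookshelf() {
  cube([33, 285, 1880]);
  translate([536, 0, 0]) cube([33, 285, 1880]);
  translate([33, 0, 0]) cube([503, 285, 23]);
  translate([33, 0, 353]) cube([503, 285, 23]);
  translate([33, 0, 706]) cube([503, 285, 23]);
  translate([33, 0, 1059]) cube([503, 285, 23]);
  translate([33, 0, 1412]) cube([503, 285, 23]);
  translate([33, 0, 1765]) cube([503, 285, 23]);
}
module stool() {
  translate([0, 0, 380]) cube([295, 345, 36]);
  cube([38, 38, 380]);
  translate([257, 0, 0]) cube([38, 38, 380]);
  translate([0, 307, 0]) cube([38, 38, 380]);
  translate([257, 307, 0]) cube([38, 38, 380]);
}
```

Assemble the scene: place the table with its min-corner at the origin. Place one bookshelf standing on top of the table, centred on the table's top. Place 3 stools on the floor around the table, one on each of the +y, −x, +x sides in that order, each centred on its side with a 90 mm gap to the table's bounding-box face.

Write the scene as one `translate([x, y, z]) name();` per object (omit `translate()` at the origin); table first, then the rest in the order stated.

table();
translate([283, 322, 697]) bookshelf();
translate([420, 1019, 0]) stool();
translate([-385, 292, 0]) stool();
translate([1225, 292, 0]) stool();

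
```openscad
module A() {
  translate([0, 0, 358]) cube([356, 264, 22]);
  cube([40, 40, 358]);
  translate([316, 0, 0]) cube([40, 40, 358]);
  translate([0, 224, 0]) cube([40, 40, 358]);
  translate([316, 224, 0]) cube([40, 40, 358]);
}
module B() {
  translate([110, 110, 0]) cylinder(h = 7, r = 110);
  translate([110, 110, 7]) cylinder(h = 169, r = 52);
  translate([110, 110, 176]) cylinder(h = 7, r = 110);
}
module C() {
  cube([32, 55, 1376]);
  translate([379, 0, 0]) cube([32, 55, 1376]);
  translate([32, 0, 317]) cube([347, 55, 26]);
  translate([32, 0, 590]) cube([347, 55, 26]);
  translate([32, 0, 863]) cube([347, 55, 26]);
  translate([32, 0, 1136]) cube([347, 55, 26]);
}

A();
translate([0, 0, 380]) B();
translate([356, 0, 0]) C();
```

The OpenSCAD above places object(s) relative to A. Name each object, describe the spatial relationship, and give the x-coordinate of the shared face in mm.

The stool's +x face and the ladder's −x face are both at x = 356 mm.

A is a stool. B is a spool. C is a ladder. The spool is on top of the stool. The ladder is against the stool's +x side, with their −y faces flush. The x-coordinate of the shared face is 356 mm.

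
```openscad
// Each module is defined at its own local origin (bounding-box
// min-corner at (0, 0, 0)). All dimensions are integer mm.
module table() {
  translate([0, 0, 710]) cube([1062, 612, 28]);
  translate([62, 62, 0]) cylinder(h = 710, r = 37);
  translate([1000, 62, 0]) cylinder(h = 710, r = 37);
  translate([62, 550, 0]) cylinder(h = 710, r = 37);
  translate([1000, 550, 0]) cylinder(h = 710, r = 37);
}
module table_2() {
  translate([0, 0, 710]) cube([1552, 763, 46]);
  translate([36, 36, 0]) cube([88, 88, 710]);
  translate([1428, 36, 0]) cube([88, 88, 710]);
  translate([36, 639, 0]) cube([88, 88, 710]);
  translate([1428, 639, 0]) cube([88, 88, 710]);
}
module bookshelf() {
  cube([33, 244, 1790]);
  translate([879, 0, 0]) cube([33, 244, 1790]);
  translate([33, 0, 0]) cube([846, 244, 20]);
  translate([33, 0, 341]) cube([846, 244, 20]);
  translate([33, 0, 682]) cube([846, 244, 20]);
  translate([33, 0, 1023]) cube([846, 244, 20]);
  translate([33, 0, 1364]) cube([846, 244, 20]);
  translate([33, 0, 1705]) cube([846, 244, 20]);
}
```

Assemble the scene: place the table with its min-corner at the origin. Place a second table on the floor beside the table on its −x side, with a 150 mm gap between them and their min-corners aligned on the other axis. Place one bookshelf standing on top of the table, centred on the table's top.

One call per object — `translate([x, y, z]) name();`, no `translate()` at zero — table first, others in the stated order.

table();
translate([-1702, 0, 0]) table_2();
translate([75, 184, 738]) bookshelf();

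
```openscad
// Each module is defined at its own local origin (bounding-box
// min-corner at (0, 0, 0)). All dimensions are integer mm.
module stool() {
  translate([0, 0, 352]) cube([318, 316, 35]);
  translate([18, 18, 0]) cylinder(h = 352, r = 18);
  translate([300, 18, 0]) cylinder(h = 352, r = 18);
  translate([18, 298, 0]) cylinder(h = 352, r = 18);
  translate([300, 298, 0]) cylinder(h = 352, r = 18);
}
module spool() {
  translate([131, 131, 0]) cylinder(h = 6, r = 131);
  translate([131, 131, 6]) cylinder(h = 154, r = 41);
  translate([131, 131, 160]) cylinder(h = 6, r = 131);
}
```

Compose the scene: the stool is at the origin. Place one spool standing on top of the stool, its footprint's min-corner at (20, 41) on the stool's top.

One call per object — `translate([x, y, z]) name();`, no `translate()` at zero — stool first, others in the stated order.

stool();
translate([20, 41, 387]) spool();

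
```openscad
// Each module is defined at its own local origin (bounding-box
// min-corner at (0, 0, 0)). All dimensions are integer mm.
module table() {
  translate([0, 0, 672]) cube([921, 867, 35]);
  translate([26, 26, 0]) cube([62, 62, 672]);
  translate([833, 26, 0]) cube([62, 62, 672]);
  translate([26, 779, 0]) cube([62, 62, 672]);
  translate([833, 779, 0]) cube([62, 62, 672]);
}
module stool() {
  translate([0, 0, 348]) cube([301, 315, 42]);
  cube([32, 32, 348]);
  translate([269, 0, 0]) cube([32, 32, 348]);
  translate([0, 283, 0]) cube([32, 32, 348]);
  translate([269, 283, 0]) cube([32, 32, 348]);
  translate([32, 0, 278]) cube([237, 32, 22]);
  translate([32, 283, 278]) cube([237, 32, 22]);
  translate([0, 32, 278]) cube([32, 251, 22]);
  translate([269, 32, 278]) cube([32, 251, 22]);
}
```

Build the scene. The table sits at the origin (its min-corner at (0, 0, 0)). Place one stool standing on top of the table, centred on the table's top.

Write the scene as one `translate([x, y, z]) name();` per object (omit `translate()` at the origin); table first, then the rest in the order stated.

table();
translate([310, 276, 707]) stool();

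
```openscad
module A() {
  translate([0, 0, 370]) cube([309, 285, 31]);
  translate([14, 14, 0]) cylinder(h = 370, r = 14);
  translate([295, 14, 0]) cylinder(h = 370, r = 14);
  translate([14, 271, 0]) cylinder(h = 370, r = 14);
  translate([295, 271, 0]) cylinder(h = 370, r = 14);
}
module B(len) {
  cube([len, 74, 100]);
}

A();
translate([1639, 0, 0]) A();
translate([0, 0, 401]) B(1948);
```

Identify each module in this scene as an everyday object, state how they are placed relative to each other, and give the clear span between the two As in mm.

Second stool starts at x = 1639; first ends at x = 309; clear span = 1639 − 309 = 1330 mm.

A is a stool. B is a beam. A beam spans the tops of two stools. The clear span between the two stools is 1330 mm.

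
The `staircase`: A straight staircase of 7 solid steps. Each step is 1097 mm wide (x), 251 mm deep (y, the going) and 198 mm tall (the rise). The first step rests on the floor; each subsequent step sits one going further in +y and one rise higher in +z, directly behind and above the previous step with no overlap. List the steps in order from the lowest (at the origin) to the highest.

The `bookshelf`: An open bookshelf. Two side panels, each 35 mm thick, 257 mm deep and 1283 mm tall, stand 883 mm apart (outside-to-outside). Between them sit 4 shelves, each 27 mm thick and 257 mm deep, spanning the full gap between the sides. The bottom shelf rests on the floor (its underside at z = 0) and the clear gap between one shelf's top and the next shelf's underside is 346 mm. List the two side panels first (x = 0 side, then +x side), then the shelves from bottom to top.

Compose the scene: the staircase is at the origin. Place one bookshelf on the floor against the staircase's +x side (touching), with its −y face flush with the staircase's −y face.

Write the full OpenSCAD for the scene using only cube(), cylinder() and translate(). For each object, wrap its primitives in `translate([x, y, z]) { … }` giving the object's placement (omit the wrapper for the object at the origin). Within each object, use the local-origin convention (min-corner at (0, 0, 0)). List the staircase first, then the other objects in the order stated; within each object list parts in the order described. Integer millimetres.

cube([1097, 251, 198]);
translate([0, 251, 198]) cube([1097, 251, 198]);
translate([0, 502, 396]) cube([1097, 251, 198]);
translate([0, 753, 594]) cube([1097, 251, 198]);
translate([0, 1004, 792]) cube([1097, 251, 198]);
translate([0, 1255, 990]) cube([1097, 251, 198]);
translate([0, 1506, 1188]) cube([1097, 251, 198]);
translate([1097, 0, 0]) {
  cube([35, 257, 1283]);
  translate([848, 0, 0]) cube([35, 257, 1283]);
  translate([35, 0, 0]) cube([813, 257, 27]);
  translate([35, 0, 373]) cube([813, 257, 27]);
  translate([35, 0, 746]) cube([813, 257, 27]);
  translate([35, 0, 1119]) cube([813, 257, 27]);
}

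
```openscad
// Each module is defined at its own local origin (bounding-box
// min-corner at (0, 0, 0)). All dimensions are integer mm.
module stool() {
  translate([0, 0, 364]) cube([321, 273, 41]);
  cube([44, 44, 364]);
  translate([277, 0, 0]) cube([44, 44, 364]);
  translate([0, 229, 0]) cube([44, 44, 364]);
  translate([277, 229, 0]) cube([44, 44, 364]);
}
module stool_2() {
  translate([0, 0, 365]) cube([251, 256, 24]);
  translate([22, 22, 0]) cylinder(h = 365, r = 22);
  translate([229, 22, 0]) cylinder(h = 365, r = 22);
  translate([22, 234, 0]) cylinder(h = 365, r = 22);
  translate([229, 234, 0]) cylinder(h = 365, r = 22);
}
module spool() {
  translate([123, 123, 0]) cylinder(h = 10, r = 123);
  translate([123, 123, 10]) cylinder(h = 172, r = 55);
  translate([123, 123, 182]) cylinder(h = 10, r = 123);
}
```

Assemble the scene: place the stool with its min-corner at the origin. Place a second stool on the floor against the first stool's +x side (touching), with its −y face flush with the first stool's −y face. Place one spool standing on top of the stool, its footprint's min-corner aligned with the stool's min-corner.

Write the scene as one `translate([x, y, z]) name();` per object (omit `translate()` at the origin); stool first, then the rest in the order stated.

stool();
translate([321, 0, 0]) stool_2();
translate([0, 0, 405]) spool();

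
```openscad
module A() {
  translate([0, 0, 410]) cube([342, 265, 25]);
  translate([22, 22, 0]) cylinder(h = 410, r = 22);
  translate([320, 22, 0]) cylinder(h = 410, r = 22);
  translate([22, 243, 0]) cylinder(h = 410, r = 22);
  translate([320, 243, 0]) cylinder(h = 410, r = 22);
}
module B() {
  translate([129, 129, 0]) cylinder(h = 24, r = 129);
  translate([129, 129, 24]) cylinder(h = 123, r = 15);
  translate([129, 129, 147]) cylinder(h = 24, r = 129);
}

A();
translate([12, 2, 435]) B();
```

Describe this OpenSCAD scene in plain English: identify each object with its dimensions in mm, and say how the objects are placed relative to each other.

A is a simple wooden stool: a rectangular seat 342 mm (x) by 265 mm (y), 25 mm thick, top face at z = 435 mm, on four round legs, each 44 mm in diameter. The legs rest on z = 0, each leg's axis is inset half a diameter from the nearest pair of seat edges (so the leg's bounding box is flush with the corner).

B is a spool: two coaxial disc flanges of radius 129 mm and thickness 24 mm, joined by a core cylinder of radius 15 mm and height 123 mm. The lower flange rests on z = 0 and the three cylinders share a vertical axis.

The spool is on top of the stool.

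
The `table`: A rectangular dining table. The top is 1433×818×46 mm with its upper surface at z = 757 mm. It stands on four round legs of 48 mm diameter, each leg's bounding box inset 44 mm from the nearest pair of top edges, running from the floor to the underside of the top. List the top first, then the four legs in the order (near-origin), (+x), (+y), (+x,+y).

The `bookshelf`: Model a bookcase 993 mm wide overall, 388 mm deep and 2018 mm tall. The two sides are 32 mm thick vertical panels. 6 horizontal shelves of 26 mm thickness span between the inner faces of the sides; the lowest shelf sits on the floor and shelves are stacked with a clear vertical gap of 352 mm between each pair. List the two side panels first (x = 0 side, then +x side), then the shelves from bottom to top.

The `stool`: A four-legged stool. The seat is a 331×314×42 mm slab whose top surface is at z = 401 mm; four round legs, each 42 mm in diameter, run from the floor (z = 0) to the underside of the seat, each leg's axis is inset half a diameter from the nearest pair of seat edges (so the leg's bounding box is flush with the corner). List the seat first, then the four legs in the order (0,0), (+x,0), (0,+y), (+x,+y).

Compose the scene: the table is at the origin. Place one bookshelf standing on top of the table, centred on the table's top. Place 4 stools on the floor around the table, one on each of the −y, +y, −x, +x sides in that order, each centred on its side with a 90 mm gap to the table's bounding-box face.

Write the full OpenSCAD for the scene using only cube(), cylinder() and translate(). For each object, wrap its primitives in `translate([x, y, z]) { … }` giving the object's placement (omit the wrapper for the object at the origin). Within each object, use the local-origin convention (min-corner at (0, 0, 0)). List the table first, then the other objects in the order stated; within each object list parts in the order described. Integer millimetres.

translate([0, 0, 711]) cube([1433, 818, 46]);
translate([68, 68, 0]) cylinder(h = 711, r = 24);
translate([1365, 68, 0]) cylinder(h = 711, r = 24);
translate([68, 750, 0]) cylinder(h = 711, r = 24);
translate([1365, 750, 0]) cylinder(h = 711, r = 24);
translate([220, 215, 757]) {
  cube([32, 388, 2018]);
  translate([961, 0, 0]) cube([32, 388, 2018]);
  translate([32, 0, 0]) cube([929, 388, 26]);
  translate([32, 0, 378]) cube([929, 388, 26]);
  translate([32, 0, 756]) cube([929, 388, 26]);
  translate([32, 0, 1134]) cube([929, 388, 26]);
  translate([32, 0, 1512]) cube([929, 388, 26]);
  translate([32, 0, 1890]) cube([929, 388, 26]);
}
translate([551, -404, 0]) {
  translate([0, 0, 359]) cube([331, 314, 42]);
  translate([21, 21, 0]) cylinder(h = 359, r = 21);
  translate([310, 21, 0]) cylinder(h = 359, r = 21);
  translate([21, 293, 0]) cylinder(h = 359, r = 21);
  translate([310, 293, 0]) cylinder(h = 359, r = 21);
}
translate([551, 908, 0]) {
  translate([0, 0, 359]) cube([331, 314, 42]);
  translate([21, 21, 0]) cylinder(h = 359, r = 21);
  translate([310, 21, 0]) cylinder(h = 359, r = 21);
  translate([21, 293, 0]) cylinder(h = 359, r = 21);
  translate([310, 293, 0]) cylinder(h = 359, r = 21);
}
translate([-421, 252, 0]) {
  translate([0, 0, 359]) cube([331, 314, 42]);
  translate([21, 21, 0]) cylinder(h = 359, r = 21);
  translate([310, 21, 0]) cylinder(h = 359, r = 21);
  translate([21, 293, 0]) cylinder(h = 359, r = 21);
  translate([310, 293, 0]) cylinder(h = 359, r = 21);
}
translate([1523, 252, 0]) {
  translate([0, 0, 359]) cube([331, 314, 42]);
  translate([21, 21, 0]) cylinder(h = 359, r = 21);
  translate([310, 21, 0]) cylinder(h = 359, r = 21);
  translate([21, 293, 0]) cylinder(h = 359, r = 21);
  translate([310, 293, 0]) cylinder(h = 359, r = 21);
}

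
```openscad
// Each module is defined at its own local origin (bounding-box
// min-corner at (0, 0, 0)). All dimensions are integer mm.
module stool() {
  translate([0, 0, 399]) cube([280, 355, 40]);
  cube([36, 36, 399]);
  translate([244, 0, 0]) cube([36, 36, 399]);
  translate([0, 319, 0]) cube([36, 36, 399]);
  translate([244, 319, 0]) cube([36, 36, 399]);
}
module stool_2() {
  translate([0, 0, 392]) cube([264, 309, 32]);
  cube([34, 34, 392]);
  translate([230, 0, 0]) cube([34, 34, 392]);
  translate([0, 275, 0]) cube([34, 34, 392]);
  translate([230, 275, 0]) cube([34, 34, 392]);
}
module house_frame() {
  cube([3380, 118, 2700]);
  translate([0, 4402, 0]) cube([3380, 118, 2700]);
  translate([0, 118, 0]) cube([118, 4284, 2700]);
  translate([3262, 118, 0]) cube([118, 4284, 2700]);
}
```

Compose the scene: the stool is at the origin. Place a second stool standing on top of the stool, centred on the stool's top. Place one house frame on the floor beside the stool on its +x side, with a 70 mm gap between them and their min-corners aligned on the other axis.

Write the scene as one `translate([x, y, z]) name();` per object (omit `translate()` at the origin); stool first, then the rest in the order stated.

stool();
translate([8, 23, 439]) stool_2();
translate([350, 0, 0]) house_frame();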